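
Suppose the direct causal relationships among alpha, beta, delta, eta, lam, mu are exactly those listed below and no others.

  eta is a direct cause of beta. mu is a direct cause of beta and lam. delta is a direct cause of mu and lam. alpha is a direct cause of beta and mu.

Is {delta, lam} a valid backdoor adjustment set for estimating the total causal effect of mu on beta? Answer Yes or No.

No

Backdoor paths from mu to beta (paths whose first edge points into mu):
  P1: mu <- alpha -> beta
Condition 1 (no descendant of mu in the set): FAILS — lam is a descendant of mu.
Condition 2 (every backdoor path blocked by {delta, lam}):
  P1: open — no interior node is in the conditioning set.
{delta, lam} does not satisfy the backdoor criterion.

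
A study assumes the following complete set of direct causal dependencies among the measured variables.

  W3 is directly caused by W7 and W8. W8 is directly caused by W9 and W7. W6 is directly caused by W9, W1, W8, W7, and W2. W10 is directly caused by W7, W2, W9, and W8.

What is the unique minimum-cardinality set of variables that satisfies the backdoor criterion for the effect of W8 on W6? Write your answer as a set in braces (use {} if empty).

Variables eligible for adjustment (non-descendants of W8, excluding W8 and W6): {W1, W2, W7, W9}.
Backdoor paths from W8 to W6:
  P1: W8 <- W9 -> W6
  P2: W8 <- W9 -> W10 <- W7 -> W6
  P3: W8 <- W9 -> W10 <- W2 -> W6
  P4: W8 <- W7 -> W6
  P5: W8 <- W7 -> W10 <- W9 -> W6
  P6: W8 <- W7 -> W10 <- W2 -> W6
The empty set is not sufficient: P1 (W8 <- W9 -> W6) has no collider blocking it and no conditioned non-collider, so it is open.
Try {W7, W9}:
  P1: blocked at fork node W9 ∈ conditioning set.
  P2: blocked at fork node W9 ∈ conditioning set.
  P3: blocked at fork node W9 ∈ conditioning set.
  P4: blocked at fork node W7 ∈ conditioning set.
  P5: blocked at fork node W7 ∈ conditioning set.
  P6: blocked at fork node W7 ∈ conditioning set.
{W7, W9} contains no descendant of W8 and blocks every backdoor path.
Every element of {W7, W9} is needed (dropping W7 leaves P4 open; dropping W9 leaves P1 open), so no proper subset is valid.
Among all size-2 subsets of the eligible variables, only {W7, W9} blocks every backdoor path, so it is the unique smallest valid adjustment set.

{W7, W9}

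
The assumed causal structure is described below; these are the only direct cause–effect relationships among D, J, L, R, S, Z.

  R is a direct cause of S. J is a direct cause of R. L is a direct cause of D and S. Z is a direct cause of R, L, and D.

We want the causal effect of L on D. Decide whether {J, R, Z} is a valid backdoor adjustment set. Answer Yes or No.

Backdoor paths from L to D (paths whose first edge points into L):
  P1: L <- Z -> D
Condition 1 (no descendant of L in the set): holds — descendants of L are {D, S}; none are in {J, R, Z}.
Condition 2 (every backdoor path blocked by {J, R, Z}):
  P1: blocked at fork node Z ∈ conditioning set.
{J, R, Z} satisfies the backdoor criterion.

Yes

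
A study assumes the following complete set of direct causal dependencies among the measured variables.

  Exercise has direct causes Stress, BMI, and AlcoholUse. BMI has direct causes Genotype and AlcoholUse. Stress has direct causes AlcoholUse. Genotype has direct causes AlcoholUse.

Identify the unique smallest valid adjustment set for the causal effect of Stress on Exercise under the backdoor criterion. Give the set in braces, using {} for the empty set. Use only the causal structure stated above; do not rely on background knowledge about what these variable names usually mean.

{AlcoholUse}

Variables eligible for adjustment (non-descendants of Stress, excluding Stress and Exercise): {AlcoholUse, BMI, Genotype}.
Backdoor paths from Stress to Exercise:
  P1: Stress <- AlcoholUse -> Genotype -> BMI -> Exercise
  P2: Stress <- AlcoholUse -> BMI -> Exercise
  P3: Stress <- AlcoholUse -> Exercise
The empty set is not sufficient: P1 (Stress <- AlcoholUse -> Genotype -> BMI -> Exercise) has no collider blocking it and no conditioned non-collider, so it is open.
Try {AlcoholUse}:
  P1: blocked at fork node AlcoholUse ∈ conditioning set.
  P2: blocked at fork node AlcoholUse ∈ conditioning set.
  P3: blocked at fork node AlcoholUse ∈ conditioning set.
{AlcoholUse} contains no descendant of Stress and blocks every backdoor path.
No other singleton works — e.g. {Genotype} leaves P2 open — so {AlcoholUse} is the unique smallest valid adjustment set.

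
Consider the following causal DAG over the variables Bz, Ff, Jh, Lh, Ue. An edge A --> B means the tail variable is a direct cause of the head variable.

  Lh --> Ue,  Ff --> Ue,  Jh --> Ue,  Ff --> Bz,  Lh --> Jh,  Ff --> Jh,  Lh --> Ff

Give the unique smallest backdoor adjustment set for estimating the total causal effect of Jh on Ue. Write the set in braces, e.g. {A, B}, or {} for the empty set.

{Ff, Lh}

Variables eligible for adjustment (non-descendants of Jh, excluding Jh and Ue): {Bz, Ff, Lh}.
Backdoor paths from Jh to Ue:
  P1: Jh <- Lh -> Ff -> Ue
  P2: Jh <- Lh -> Ue
  P3: Jh <- Ff <- Lh -> Ue
  P4: Jh <- Ff -> Ue
The empty set is not sufficient: P1 (Jh <- Lh -> Ff -> Ue) has no collider blocking it and no conditioned non-collider, so it is open.
Try {Ff, Lh}:
  P1: blocked at fork node Lh ∈ conditioning set.
  P2: blocked at fork node Lh ∈ conditioning set.
  P3: blocked at chain node Ff ∈ conditioning set.
  P4: blocked at fork node Ff ∈ conditioning set.
{Ff, Lh} contains no descendant of Jh and blocks every backdoor path.
Every element of {Ff, Lh} is needed (dropping Ff leaves P4 open; dropping Lh leaves P2 open), so no proper subset is valid.
Among all size-2 subsets of the eligible variables, only {Ff, Lh} blocks every backdoor path, so it is the unique smallest valid adjustment set.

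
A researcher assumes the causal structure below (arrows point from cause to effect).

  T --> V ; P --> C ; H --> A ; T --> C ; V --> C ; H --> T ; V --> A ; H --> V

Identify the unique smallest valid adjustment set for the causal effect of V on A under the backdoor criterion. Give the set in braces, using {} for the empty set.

{H}

Variables eligible for adjustment (non-descendants of V, excluding V and A): {H, P, T}.
Backdoor paths from V to A:
  P1: V <- H -> A
  P2: V <- T <- H -> A
The empty set is not sufficient: P1 (V <- H -> A) has no collider blocking it and no conditioned non-collider, so it is open.
Try {H}:
  P1: blocked at fork node H ∈ conditioning set.
  P2: blocked at fork node H ∈ conditioning set.
{H} contains no descendant of V and blocks every backdoor path.
No other singleton works — e.g. {T} leaves P1 open — so {H} is the unique smallest valid adjustment set.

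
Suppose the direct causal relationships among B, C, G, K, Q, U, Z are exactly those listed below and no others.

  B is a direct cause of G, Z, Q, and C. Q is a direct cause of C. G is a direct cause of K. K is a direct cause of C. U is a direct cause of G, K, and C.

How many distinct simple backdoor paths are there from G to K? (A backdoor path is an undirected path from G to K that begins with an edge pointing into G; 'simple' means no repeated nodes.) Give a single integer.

6

A backdoor path from G to K is any simple undirected path whose first edge points into G (i.e. leaves G via a parent).
Parents of G: {B, U}.
Enumerating:
  P1: G <- B -> Q -> C <- U -> K
  P2: G <- B -> Q -> C <- K
  P3: G <- B -> C <- U -> K
  P4: G <- B -> C <- K
  P5: G <- U -> K
  P6: G <- U -> C <- K
That exhausts the simple backdoor paths. Count: 6.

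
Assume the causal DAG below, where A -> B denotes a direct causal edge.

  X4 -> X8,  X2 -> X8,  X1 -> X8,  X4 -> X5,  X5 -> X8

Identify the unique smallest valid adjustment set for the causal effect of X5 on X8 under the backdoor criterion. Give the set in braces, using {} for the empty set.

Variables eligible for adjustment (non-descendants of X5, excluding X5 and X8): {X1, X2, X4}.
Backdoor paths from X5 to X8:
  P1: X5 <- X4 -> X8
The empty set is not sufficient: P1 (X5 <- X4 -> X8) has no collider blocking it and no conditioned non-collider, so it is open.
Try {X4}:
  P1: blocked at fork node X4 ∈ conditioning set.
{X4} contains no descendant of X5 and blocks every backdoor path.
No other singleton works — e.g. {X2} leaves P1 open — so {X4} is the unique smallest valid adjustment set.

{X4}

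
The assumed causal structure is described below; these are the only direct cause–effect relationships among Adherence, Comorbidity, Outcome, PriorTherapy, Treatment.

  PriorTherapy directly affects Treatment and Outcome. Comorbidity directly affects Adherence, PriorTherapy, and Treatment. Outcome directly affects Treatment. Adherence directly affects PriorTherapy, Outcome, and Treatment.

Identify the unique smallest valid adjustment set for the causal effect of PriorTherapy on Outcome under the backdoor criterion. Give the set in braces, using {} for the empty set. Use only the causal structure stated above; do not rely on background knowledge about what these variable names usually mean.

Variables eligible for adjustment (non-descendants of PriorTherapy, excluding PriorTherapy and Outcome): {Adherence, Comorbidity}.
Backdoor paths from PriorTherapy to Outcome:
  P1: PriorTherapy <- Comorbidity -> Adherence -> Outcome
  P2: PriorTherapy <- Comorbidity -> Adherence -> Treatment <- Outcome
  P3: PriorTherapy <- Comorbidity -> Treatment <- Adherence -> Outcome
  P4: PriorTherapy <- Comorbidity -> Treatment <- Outcome
  P5: PriorTherapy <- Adherence <- Comorbidity -> Treatment <- Outcome
  P6: PriorTherapy <- Adherence -> Outcome
  P7: PriorTherapy <- Adherence -> Treatment <- Outcome
The empty set is not sufficient: P1 (PriorTherapy <- Comorbidity -> Adherence -> Outcome) has no collider blocking it and no conditioned non-collider, so it is open.
Try {Adherence}:
  P1: blocked at chain node Adherence ∈ conditioning set.
  P2: blocked at chain node Adherence ∈ conditioning set.
  P3: blocked at collider Treatment (neither it nor any descendant is in the conditioning set).
  P4: blocked at collider Treatment (neither it nor any descendant is in the conditioning set).
  P5: blocked at chain node Adherence ∈ conditioning set.
  P6: blocked at fork node Adherence ∈ conditioning set.
  P7: blocked at fork node Adherence ∈ conditioning set.
{Adherence} contains no descendant of PriorTherapy and blocks every backdoor path.
No other singleton works — e.g. {Comorbidity} leaves P6 open — so {Adherence} is the unique smallest valid adjustment set.

{Adherence}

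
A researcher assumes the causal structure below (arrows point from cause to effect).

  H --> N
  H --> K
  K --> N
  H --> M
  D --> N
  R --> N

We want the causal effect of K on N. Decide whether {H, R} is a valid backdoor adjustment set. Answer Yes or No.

Yes

Backdoor paths from K to N (paths whose first edge points into K):
  P1: K <- H -> N
Condition 1 (no descendant of K in the set): holds — descendants of K are {N}; none are in {H, R}.
Condition 2 (every backdoor path blocked by {H, R}):
  P1: blocked at fork node H ∈ conditioning set.
{H, R} satisfies the backdoor criterion.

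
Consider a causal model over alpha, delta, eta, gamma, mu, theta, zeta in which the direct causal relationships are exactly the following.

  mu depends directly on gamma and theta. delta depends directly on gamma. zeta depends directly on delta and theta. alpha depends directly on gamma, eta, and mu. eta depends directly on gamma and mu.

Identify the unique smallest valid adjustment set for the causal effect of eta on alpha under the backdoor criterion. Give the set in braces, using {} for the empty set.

Variables eligible for adjustment (non-descendants of eta, excluding eta and alpha): {delta, gamma, mu, theta, zeta}.
Backdoor paths from eta to alpha:
  P1: eta <- gamma -> delta -> zeta <- theta -> mu -> alpha
  P2: eta <- gamma -> mu -> alpha
  P3: eta <- gamma -> alpha
  P4: eta <- mu <- gamma -> alpha
  P5: eta <- mu <- theta -> zeta <- delta <- gamma -> alpha
  P6: eta <- mu -> alpha
The empty set is not sufficient: P2 (eta <- gamma -> mu -> alpha) has no collider blocking it and no conditioned non-collider, so it is open.
Try {gamma, mu}:
  P1: blocked at fork node gamma ∈ conditioning set.
  P2: blocked at fork node gamma ∈ conditioning set.
  P3: blocked at fork node gamma ∈ conditioning set.
  P4: blocked at chain node mu ∈ conditioning set.
  P5: blocked at chain node mu ∈ conditioning set.
  P6: blocked at fork node mu ∈ conditioning set.
{gamma, mu} contains no descendant of eta and blocks every backdoor path.
Every element of {gamma, mu} is needed (dropping gamma leaves P3 open; dropping mu leaves P6 open), so no proper subset is valid.
Among all size-2 subsets of the eligible variables, only {gamma, mu} blocks every backdoor path, so it is the unique smallest valid adjustment set.

{gamma, mu}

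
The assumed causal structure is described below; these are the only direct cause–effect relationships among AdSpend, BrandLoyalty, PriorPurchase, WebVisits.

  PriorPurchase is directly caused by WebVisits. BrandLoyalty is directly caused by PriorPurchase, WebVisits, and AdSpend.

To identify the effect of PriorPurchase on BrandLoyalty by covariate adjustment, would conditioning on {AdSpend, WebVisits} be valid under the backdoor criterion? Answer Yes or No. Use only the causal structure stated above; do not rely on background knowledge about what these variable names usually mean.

Yes

Backdoor paths from PriorPurchase to BrandLoyalty (paths whose first edge points into PriorPurchase):
  P1: PriorPurchase <- WebVisits -> BrandLoyalty
Condition 1 (no descendant of PriorPurchase in the set): holds — descendants of PriorPurchase are {BrandLoyalty}; none are in {AdSpend, WebVisits}.
Condition 2 (every backdoor path blocked by {AdSpend, WebVisits}):
  P1: blocked at fork node WebVisits ∈ conditioning set.
{AdSpend, WebVisits} satisfies the backdoor criterion.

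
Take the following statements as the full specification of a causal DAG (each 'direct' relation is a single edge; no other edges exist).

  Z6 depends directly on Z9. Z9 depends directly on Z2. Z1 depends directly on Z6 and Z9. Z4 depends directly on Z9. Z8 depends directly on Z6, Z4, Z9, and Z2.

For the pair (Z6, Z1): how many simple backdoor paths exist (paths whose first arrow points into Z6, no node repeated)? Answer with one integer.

A backdoor path from Z6 to Z1 is any simple undirected path whose first edge points into Z6 (i.e. leaves Z6 via a parent).
Parents of Z6: {Z9}.
Enumerating:
  P1: Z6 <- Z9 -> Z1
That exhausts the simple backdoor paths. Count: 1.

1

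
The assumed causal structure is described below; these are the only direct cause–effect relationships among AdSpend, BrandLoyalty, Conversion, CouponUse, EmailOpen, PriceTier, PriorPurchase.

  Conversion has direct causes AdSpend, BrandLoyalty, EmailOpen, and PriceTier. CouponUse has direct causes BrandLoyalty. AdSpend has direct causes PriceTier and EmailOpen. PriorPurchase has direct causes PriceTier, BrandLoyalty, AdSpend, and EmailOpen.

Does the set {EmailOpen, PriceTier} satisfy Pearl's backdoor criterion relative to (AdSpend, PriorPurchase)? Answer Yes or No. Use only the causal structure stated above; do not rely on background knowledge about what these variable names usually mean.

Yes

Backdoor paths from AdSpend to PriorPurchase (paths whose first edge points into AdSpend):
  P1: AdSpend <- PriceTier -> PriorPurchase
  P2: AdSpend <- PriceTier -> Conversion <- BrandLoyalty -> PriorPurchase
  P3: AdSpend <- PriceTier -> Conversion <- EmailOpen -> PriorPurchase
  P4: AdSpend <- EmailOpen -> PriorPurchase
  P5: AdSpend <- EmailOpen -> Conversion <- BrandLoyalty -> PriorPurchase
  P6: AdSpend <- EmailOpen -> Conversion <- PriceTier -> PriorPurchase
Condition 1 (no descendant of AdSpend in the set): holds — descendants of AdSpend are {Conversion, PriorPurchase}; none are in {EmailOpen, PriceTier}.
Condition 2 (every backdoor path blocked by {EmailOpen, PriceTier}):
  P1: blocked at fork node PriceTier ∈ conditioning set.
  P2: blocked at fork node PriceTier ∈ conditioning set.
  P3: blocked at fork node PriceTier ∈ conditioning set.
  P4: blocked at fork node EmailOpen ∈ conditioning set.
  P5: blocked at fork node EmailOpen ∈ conditioning set.
  P6: blocked at fork node EmailOpen ∈ conditioning set.
{EmailOpen, PriceTier} satisfies the backdoor criterion.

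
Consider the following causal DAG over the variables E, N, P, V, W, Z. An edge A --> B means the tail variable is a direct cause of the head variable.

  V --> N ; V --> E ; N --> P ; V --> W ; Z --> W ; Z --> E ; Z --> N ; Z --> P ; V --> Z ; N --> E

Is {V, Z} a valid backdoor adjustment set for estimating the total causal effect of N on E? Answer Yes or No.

Backdoor paths from N to E (paths whose first edge points into N):
  P1: N <- V -> Z -> E
  P2: N <- V -> E
  P3: N <- V -> W <- Z -> E
  P4: N <- Z <- V -> E
  P5: N <- Z -> E
  P6: N <- Z -> W <- V -> E
Condition 1 (no descendant of N in the set): holds — descendants of N are {E, P}; none are in {V, Z}.
Condition 2 (every backdoor path blocked by {V, Z}):
  P1: blocked at fork node V ∈ conditioning set.
  P2: blocked at fork node V ∈ conditioning set.
  P3: blocked at fork node V ∈ conditioning set.
  P4: blocked at chain node Z ∈ conditioning set.
  P5: blocked at fork node Z ∈ conditioning set.
  P6: blocked at fork node Z ∈ conditioning set.
{V, Z} satisfies the backdoor criterion.

Yes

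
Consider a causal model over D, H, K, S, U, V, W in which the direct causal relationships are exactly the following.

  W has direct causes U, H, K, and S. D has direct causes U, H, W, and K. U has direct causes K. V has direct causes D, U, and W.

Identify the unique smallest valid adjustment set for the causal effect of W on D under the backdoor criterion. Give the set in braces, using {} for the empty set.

Variables eligible for adjustment (non-descendants of W, excluding W and D): {H, K, S, U}.
Backdoor paths from W to D:
  P1: W <- K -> U -> D
  P2: W <- K -> U -> V <- D
  P3: W <- K -> D
  P4: W <- U <- K -> D
  P5: W <- U -> D
  P6: W <- U -> V <- D
  P7: W <- H -> D
The empty set is not sufficient: P1 (W <- K -> U -> D) has no collider blocking it and no conditioned non-collider, so it is open.
Try {H, K, U}:
  P1: blocked at fork node K ∈ conditioning set.
  P2: blocked at fork node K ∈ conditioning set.
  P3: blocked at fork node K ∈ conditioning set.
  P4: blocked at chain node U ∈ conditioning set.
  P5: blocked at fork node U ∈ conditioning set.
  P6: blocked at fork node U ∈ conditioning set.
  P7: blocked at fork node H ∈ conditioning set.
{H, K, U} contains no descendant of W and blocks every backdoor path.
Every element of {H, K, U} is needed (dropping H leaves P7 open; dropping K leaves P3 open; dropping U leaves P5 open), so no proper subset is valid.
Among all size-3 subsets of the eligible variables, only {H, K, U} blocks every backdoor path, so it is the unique smallest valid adjustment set.

{H, K, U}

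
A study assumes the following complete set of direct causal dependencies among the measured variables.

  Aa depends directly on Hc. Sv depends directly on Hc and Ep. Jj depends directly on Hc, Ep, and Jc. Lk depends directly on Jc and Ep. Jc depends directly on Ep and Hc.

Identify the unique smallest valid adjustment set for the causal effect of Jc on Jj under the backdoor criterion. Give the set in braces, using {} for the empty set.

{Ep, Hc}

Variables eligible for adjustment (non-descendants of Jc, excluding Jc and Jj): {Aa, Ep, Hc, Sv}.
Backdoor paths from Jc to Jj:
  P1: Jc <- Ep -> Jj
  P2: Jc <- Ep -> Sv <- Hc -> Jj
  P3: Jc <- Hc -> Jj
  P4: Jc <- Hc -> Sv <- Ep -> Jj
The empty set is not sufficient: P1 (Jc <- Ep -> Jj) has no collider blocking it and no conditioned non-collider, so it is open.
Try {Ep, Hc}:
  P1: blocked at fork node Ep ∈ conditioning set.
  P2: blocked at fork node Ep ∈ conditioning set.
  P3: blocked at fork node Hc ∈ conditioning set.
  P4: blocked at fork node Hc ∈ conditioning set.
{Ep, Hc} contains no descendant of Jc and blocks every backdoor path.
Every element of {Ep, Hc} is needed (dropping Ep leaves P1 open; dropping Hc leaves P3 open), so no proper subset is valid.
Among all size-2 subsets of the eligible variables, only {Ep, Hc} blocks every backdoor path, so it is the unique smallest valid adjustment set.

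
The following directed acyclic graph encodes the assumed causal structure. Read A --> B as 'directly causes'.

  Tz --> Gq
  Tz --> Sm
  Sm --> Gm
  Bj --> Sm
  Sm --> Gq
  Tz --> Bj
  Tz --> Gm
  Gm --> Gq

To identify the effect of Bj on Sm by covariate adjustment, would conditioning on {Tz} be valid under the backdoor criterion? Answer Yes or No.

Backdoor paths from Bj to Sm (paths whose first edge points into Bj):
  P1: Bj <- Tz -> Sm
  P2: Bj <- Tz -> Gm <- Sm
  P3: Bj <- Tz -> Gm -> Gq <- Sm
  P4: Bj <- Tz -> Gq <- Sm
  P5: Bj <- Tz -> Gq <- Gm <- Sm
Condition 1 (no descendant of Bj in the set): holds — descendants of Bj are {Gm, Gq, Sm}; none are in {Tz}.
Condition 2 (every backdoor path blocked by {Tz}):
  P1: blocked at fork node Tz ∈ conditioning set.
  P2: blocked at fork node Tz ∈ conditioning set.
  P3: blocked at fork node Tz ∈ conditioning set.
  P4: blocked at fork node Tz ∈ conditioning set.
  P5: blocked at fork node Tz ∈ conditioning set.
{Tz} satisfies the backdoor criterion.

Yes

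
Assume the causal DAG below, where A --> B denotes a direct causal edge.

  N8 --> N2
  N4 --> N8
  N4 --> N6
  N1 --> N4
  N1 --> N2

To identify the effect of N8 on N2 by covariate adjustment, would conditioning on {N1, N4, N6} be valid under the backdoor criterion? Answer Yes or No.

Backdoor paths from N8 to N2 (paths whose first edge points into N8):
  P1: N8 <- N4 <- N1 -> N2
Condition 1 (no descendant of N8 in the set): holds — descendants of N8 are {N2}; none are in {N1, N4, N6}.
Condition 2 (every backdoor path blocked by {N1, N4, N6}):
  P1: blocked at chain node N4 ∈ conditioning set.
{N1, N4, N6} satisfies the backdoor criterion.

Yes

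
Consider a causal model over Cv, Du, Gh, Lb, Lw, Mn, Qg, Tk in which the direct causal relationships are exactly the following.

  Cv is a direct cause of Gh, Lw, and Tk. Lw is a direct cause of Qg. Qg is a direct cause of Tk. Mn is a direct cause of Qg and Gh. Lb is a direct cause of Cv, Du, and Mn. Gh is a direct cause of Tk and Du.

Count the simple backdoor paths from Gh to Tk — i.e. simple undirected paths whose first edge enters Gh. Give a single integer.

7

A backdoor path from Gh to Tk is any simple undirected path whose first edge points into Gh (i.e. leaves Gh via a parent).
Parents of Gh: {Cv, Mn}.
Enumerating:
  P1: Gh <- Mn <- Lb -> Cv -> Lw -> Qg -> Tk
  P2: Gh <- Mn <- Lb -> Cv -> Tk
  P3: Gh <- Mn -> Qg <- Lw <- Cv -> Tk
  P4: Gh <- Mn -> Qg -> Tk
  P5: Gh <- Cv <- Lb -> Mn -> Qg -> Tk
  P6: Gh <- Cv -> Lw -> Qg -> Tk
  P7: Gh <- Cv -> Tk
That exhausts the simple backdoor paths. Count: 7.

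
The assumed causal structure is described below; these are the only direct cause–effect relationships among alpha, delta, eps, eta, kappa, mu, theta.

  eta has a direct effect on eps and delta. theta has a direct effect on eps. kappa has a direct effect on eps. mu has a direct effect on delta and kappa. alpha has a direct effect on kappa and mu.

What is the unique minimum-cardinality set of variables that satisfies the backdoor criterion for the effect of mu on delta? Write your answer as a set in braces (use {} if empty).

Variables eligible for adjustment (non-descendants of mu, excluding mu and delta): {alpha, eta, theta}.
Backdoor paths from mu to delta:
  P1: mu <- alpha -> kappa -> eps <- eta -> delta
Each backdoor path contains an unconditioned collider, so every path is already blocked with the empty conditioning set:
  P1: blocked at collider eps (neither it nor any descendant is in the conditioning set).
The empty set is therefore the unique smallest valid set.

{}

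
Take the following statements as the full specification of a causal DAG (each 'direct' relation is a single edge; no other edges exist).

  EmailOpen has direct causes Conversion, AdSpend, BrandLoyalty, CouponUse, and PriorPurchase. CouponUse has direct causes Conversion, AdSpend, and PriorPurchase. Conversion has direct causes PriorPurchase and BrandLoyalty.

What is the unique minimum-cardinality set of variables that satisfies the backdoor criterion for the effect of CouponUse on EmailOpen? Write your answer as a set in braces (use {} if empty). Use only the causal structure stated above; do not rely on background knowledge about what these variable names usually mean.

{AdSpend, Conversion, PriorPurchase}

Variables eligible for adjustment (non-descendants of CouponUse, excluding CouponUse and EmailOpen): {AdSpend, BrandLoyalty, Conversion, PriorPurchase}.
Backdoor paths from CouponUse to EmailOpen:
  P1: CouponUse <- PriorPurchase -> Conversion <- BrandLoyalty -> EmailOpen
  P2: CouponUse <- PriorPurchase -> Conversion -> EmailOpen
  P3: CouponUse <- PriorPurchase -> EmailOpen
  P4: CouponUse <- Conversion <- BrandLoyalty -> EmailOpen
  P5: CouponUse <- Conversion <- PriorPurchase -> EmailOpen
  P6: CouponUse <- Conversion -> EmailOpen
  P7: CouponUse <- AdSpend -> EmailOpen
The empty set is not sufficient: P2 (CouponUse <- PriorPurchase -> Conversion -> EmailOpen) has no collider blocking it and no conditioned non-collider, so it is open.
Try {AdSpend, Conversion, PriorPurchase}:
  P1: blocked at fork node PriorPurchase ∈ conditioning set.
  P2: blocked at fork node PriorPurchase ∈ conditioning set.
  P3: blocked at fork node PriorPurchase ∈ conditioning set.
  P4: blocked at chain node Conversion ∈ conditioning set.
  P5: blocked at chain node Conversion ∈ conditioning set.
  P6: blocked at fork node Conversion ∈ conditioning set.
  P7: blocked at fork node AdSpend ∈ conditioning set.
{AdSpend, Conversion, PriorPurchase} contains no descendant of CouponUse and blocks every backdoor path.
Every element of {AdSpend, Conversion, PriorPurchase} is needed (dropping AdSpend leaves P7 open; dropping Conversion leaves P4 open; dropping PriorPurchase leaves P1 open), so no proper subset is valid.
Among all size-3 subsets of the eligible variables, only {AdSpend, Conversion, PriorPurchase} blocks every backdoor path, so it is the unique smallest valid adjustment set.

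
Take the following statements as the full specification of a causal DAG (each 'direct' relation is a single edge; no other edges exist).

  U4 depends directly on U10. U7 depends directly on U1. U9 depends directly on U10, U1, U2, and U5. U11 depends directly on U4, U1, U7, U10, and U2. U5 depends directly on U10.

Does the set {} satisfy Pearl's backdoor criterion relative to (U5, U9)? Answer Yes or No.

Backdoor paths from U5 to U9 (paths whose first edge points into U5):
  P1: U5 <- U10 -> U4 -> U11 <- U1 -> U9
  P2: U5 <- U10 -> U4 -> U11 <- U7 <- U1 -> U9
  P3: U5 <- U10 -> U4 -> U11 <- U2 -> U9
  P4: U5 <- U10 -> U11 <- U1 -> U9
  P5: U5 <- U10 -> U11 <- U7 <- U1 -> U9
  P6: U5 <- U10 -> U11 <- U2 -> U9
  P7: U5 <- U10 -> U9
Condition 1 (no descendant of U5 in the set): holds — descendants of U5 are {U9}; none are in {}.
Condition 2 (every backdoor path blocked by {}):
  P1: blocked at collider U11 (neither it nor any descendant is in the conditioning set).
  P2: blocked at collider U11 (neither it nor any descendant is in the conditioning set).
  P3: blocked at collider U11 (neither it nor any descendant is in the conditioning set).
  P4: blocked at collider U11 (neither it nor any descendant is in the conditioning set).
  P5: blocked at collider U11 (neither it nor any descendant is in the conditioning set).
  P6: blocked at collider U11 (neither it nor any descendant is in the conditioning set).
  P7: open — no interior node is in the conditioning set.
{} does not satisfy the backdoor criterion.

No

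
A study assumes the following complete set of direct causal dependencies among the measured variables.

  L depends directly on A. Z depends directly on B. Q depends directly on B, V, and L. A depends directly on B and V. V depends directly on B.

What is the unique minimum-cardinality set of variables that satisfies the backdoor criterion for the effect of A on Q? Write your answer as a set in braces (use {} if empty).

Variables eligible for adjustment (non-descendants of A, excluding A and Q): {B, V, Z}.
Backdoor paths from A to Q:
  P1: A <- B -> V -> Q
  P2: A <- B -> Q
  P3: A <- V <- B -> Q
  P4: A <- V -> Q
The empty set is not sufficient: P1 (A <- B -> V -> Q) has no collider blocking it and no conditioned non-collider, so it is open.
Try {B, V}:
  P1: blocked at fork node B ∈ conditioning set.
  P2: blocked at fork node B ∈ conditioning set.
  P3: blocked at chain node V ∈ conditioning set.
  P4: blocked at fork node V ∈ conditioning set.
{B, V} contains no descendant of A and blocks every backdoor path.
Every element of {B, V} is needed (dropping B leaves P2 open; dropping V leaves P4 open), so no proper subset is valid.
Among all size-2 subsets of the eligible variables, only {B, V} blocks every backdoor path, so it is the unique smallest valid adjustment set.

{B, V}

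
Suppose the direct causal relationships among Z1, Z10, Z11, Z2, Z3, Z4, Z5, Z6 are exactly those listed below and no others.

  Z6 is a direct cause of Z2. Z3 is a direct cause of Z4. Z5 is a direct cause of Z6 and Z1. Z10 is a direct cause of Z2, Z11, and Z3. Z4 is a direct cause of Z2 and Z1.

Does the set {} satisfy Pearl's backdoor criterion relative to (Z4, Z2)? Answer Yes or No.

No

Backdoor paths from Z4 to Z2 (paths whose first edge points into Z4):
  P1: Z4 <- Z3 <- Z10 -> Z2
Condition 1 (no descendant of Z4 in the set): holds — descendants of Z4 are {Z1, Z2}; none are in {}.
Condition 2 (every backdoor path blocked by {}):
  P1: open — no interior node is in the conditioning set.
{} does not satisfy the backdoor criterion.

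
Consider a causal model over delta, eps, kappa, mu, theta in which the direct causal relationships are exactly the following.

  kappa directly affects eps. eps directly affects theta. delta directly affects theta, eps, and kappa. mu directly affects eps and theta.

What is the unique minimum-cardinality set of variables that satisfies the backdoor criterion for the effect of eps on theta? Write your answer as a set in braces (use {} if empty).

{delta, mu}

Variables eligible for adjustment (non-descendants of eps, excluding eps and theta): {delta, kappa, mu}.
Backdoor paths from eps to theta:
  P1: eps <- delta -> theta
  P2: eps <- kappa <- delta -> theta
  P3: eps <- mu -> theta
The empty set is not sufficient: P1 (eps <- delta -> theta) has no collider blocking it and no conditioned non-collider, so it is open.
Try {delta, mu}:
  P1: blocked at fork node delta ∈ conditioning set.
  P2: blocked at fork node delta ∈ conditioning set.
  P3: blocked at fork node mu ∈ conditioning set.
{delta, mu} contains no descendant of eps and blocks every backdoor path.
Every element of {delta, mu} is needed (dropping delta leaves P1 open; dropping mu leaves P3 open), so no proper subset is valid.
Among all size-2 subsets of the eligible variables, only {delta, mu} blocks every backdoor path, so it is the unique smallest valid adjustment set.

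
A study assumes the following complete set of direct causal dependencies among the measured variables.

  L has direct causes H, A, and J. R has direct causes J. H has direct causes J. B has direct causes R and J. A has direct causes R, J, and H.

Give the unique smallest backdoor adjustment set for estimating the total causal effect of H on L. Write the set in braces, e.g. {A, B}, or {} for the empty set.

Variables eligible for adjustment (non-descendants of H, excluding H and L): {B, J, R}.
Backdoor paths from H to L:
  P1: H <- J -> R -> A -> L
  P2: H <- J -> A -> L
  P3: H <- J -> B <- R -> A -> L
  P4: H <- J -> L
The empty set is not sufficient: P1 (H <- J -> R -> A -> L) has no collider blocking it and no conditioned non-collider, so it is open.
Try {J}:
  P1: blocked at fork node J ∈ conditioning set.
  P2: blocked at fork node J ∈ conditioning set.
  P3: blocked at fork node J ∈ conditioning set.
  P4: blocked at fork node J ∈ conditioning set.
{J} contains no descendant of H and blocks every backdoor path.
No other singleton works — e.g. {R} leaves P2 open — so {J} is the unique smallest valid adjustment set.

{J}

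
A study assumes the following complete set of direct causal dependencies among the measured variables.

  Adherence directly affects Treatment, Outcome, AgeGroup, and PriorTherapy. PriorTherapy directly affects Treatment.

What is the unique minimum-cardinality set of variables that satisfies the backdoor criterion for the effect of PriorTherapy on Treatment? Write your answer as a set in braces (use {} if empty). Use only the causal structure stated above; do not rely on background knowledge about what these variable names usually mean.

{Adherence}

Variables eligible for adjustment (non-descendants of PriorTherapy, excluding PriorTherapy and Treatment): {Adherence, AgeGroup, Outcome}.
Backdoor paths from PriorTherapy to Treatment:
  P1: PriorTherapy <- Adherence -> Treatment
The empty set is not sufficient: P1 (PriorTherapy <- Adherence -> Treatment) has no collider blocking it and no conditioned non-collider, so it is open.
Try {Adherence}:
  P1: blocked at fork node Adherence ∈ conditioning set.
{Adherence} contains no descendant of PriorTherapy and blocks every backdoor path.
No other singleton works — e.g. {AgeGroup} leaves P1 open — so {Adherence} is the unique smallest valid adjustment set.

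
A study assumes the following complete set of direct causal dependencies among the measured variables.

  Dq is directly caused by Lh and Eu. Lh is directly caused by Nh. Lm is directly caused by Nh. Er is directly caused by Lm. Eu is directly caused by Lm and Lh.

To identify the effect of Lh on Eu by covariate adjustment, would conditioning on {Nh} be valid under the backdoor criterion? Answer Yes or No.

Yes

Backdoor paths from Lh to Eu (paths whose first edge points into Lh):
  P1: Lh <- Nh -> Lm -> Eu
Condition 1 (no descendant of Lh in the set): holds — descendants of Lh are {Dq, Eu}; none are in {Nh}.
Condition 2 (every backdoor path blocked by {Nh}):
  P1: blocked at fork node Nh ∈ conditioning set.
{Nh} satisfies the backdoor criterion.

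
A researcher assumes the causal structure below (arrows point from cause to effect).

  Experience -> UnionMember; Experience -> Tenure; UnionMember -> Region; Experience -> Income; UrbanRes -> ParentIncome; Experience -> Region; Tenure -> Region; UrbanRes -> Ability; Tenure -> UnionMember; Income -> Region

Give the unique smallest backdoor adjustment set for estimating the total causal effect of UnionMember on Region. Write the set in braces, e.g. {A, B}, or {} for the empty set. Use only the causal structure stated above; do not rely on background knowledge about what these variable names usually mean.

Variables eligible for adjustment (non-descendants of UnionMember, excluding UnionMember and Region): {Ability, Experience, Income, ParentIncome, Tenure, UrbanRes}.
Backdoor paths from UnionMember to Region:
  P1: UnionMember <- Experience -> Tenure -> Region
  P2: UnionMember <- Experience -> Income -> Region
  P3: UnionMember <- Experience -> Region
  P4: UnionMember <- Tenure <- Experience -> Income -> Region
  P5: UnionMember <- Tenure <- Experience -> Region
  P6: UnionMember <- Tenure -> Region
The empty set is not sufficient: P1 (UnionMember <- Experience -> Tenure -> Region) has no collider blocking it and no conditioned non-collider, so it is open.
Try {Experience, Tenure}:
  P1: blocked at fork node Experience ∈ conditioning set.
  P2: blocked at fork node Experience ∈ conditioning set.
  P3: blocked at fork node Experience ∈ conditioning set.
  P4: blocked at chain node Tenure ∈ conditioning set.
  P5: blocked at chain node Tenure ∈ conditioning set.
  P6: blocked at fork node Tenure ∈ conditioning set.
{Experience, Tenure} contains no descendant of UnionMember and blocks every backdoor path.
Every element of {Experience, Tenure} is needed (dropping Experience leaves P2 open; dropping Tenure leaves P6 open), so no proper subset is valid.
Among all size-2 subsets of the eligible variables, only {Experience, Tenure} blocks every backdoor path, so it is the unique smallest valid adjustment set.

{Experience, Tenure}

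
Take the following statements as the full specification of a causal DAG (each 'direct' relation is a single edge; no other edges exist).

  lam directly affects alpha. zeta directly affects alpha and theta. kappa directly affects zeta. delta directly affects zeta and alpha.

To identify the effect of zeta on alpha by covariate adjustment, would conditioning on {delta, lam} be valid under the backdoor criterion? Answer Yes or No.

Backdoor paths from zeta to alpha (paths whose first edge points into zeta):
  P1: zeta <- delta -> alpha
Condition 1 (no descendant of zeta in the set): holds — descendants of zeta are {alpha, theta}; none are in {delta, lam}.
Condition 2 (every backdoor path blocked by {delta, lam}):
  P1: blocked at fork node delta ∈ conditioning set.
{delta, lam} satisfies the backdoor criterion.

Yes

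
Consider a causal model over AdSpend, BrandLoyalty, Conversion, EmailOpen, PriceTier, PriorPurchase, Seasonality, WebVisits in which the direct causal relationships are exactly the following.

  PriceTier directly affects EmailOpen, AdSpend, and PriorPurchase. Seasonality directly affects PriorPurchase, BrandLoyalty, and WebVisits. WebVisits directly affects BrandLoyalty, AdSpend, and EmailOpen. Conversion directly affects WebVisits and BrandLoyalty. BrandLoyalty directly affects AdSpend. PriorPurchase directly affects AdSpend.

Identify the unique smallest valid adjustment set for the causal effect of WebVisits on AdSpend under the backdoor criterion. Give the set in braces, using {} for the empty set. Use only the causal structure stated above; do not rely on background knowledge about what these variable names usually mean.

{Conversion, Seasonality}

Variables eligible for adjustment (non-descendants of WebVisits, excluding WebVisits and AdSpend): {Conversion, PriceTier, PriorPurchase, Seasonality}.
Backdoor paths from WebVisits to AdSpend:
  P1: WebVisits <- Conversion -> BrandLoyalty <- Seasonality -> PriorPurchase <- PriceTier -> AdSpend
  P2: WebVisits <- Conversion -> BrandLoyalty <- Seasonality -> PriorPurchase -> AdSpend
  P3: WebVisits <- Conversion -> BrandLoyalty -> AdSpend
  P4: WebVisits <- Seasonality -> PriorPurchase <- PriceTier -> AdSpend
  P5: WebVisits <- Seasonality -> PriorPurchase -> AdSpend
  P6: WebVisits <- Seasonality -> BrandLoyalty -> AdSpend
The empty set is not sufficient: P3 (WebVisits <- Conversion -> BrandLoyalty -> AdSpend) has no collider blocking it and no conditioned non-collider, so it is open.
Try {Conversion, Seasonality}:
  P1: blocked at fork node Conversion ∈ conditioning set.
  P2: blocked at fork node Conversion ∈ conditioning set.
  P3: blocked at fork node Conversion ∈ conditioning set.
  P4: blocked at fork node Seasonality ∈ conditioning set.
  P5: blocked at fork node Seasonality ∈ conditioning set.
  P6: blocked at fork node Seasonality ∈ conditioning set.
{Conversion, Seasonality} contains no descendant of WebVisits and blocks every backdoor path.
Every element of {Conversion, Seasonality} is needed (dropping Conversion leaves P3 open; dropping Seasonality leaves P5 open), so no proper subset is valid.
Among all size-2 subsets of the eligible variables, only {Conversion, Seasonality} blocks every backdoor path, so it is the unique smallest valid adjustment set.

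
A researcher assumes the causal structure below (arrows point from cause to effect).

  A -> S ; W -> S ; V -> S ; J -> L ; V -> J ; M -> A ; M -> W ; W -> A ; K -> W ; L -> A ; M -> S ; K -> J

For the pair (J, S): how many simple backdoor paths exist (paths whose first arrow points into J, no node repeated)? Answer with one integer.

A backdoor path from J to S is any simple undirected path whose first edge points into J (i.e. leaves J via a parent).
Parents of J: {K, V}.
Enumerating:
  P1: J <- K -> W <- M -> A -> S
  P2: J <- K -> W <- M -> S
  P3: J <- K -> W -> A <- M -> S
  P4: J <- K -> W -> A -> S
  P5: J <- K -> W -> S
  P6: J <- V -> S
That exhausts the simple backdoor paths. Count: 6.

6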